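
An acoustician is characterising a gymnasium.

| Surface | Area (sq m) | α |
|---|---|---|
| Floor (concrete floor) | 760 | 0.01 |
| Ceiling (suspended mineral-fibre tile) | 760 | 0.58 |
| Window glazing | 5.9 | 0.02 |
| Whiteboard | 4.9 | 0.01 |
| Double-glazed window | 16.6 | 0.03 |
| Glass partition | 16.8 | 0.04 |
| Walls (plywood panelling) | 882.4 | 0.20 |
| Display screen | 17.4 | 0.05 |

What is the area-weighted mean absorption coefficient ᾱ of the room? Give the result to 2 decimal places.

S = Σ Sᵢ = 760 + 760 + 5.9 + 4.9 + 16.6 + 16.8 + 882.4 + 17.4 = 2464.0 sq m.
Weighted sum Σ Sα = 627.087.
ᾱ = 627.087 / 2464.0 = 0.25.

0.25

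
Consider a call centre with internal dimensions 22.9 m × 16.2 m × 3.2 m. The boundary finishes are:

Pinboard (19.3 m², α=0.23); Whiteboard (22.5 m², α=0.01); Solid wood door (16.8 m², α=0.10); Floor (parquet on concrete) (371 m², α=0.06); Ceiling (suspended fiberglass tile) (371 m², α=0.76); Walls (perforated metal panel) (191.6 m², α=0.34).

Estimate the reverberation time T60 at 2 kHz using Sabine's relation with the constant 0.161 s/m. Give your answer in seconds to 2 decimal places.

Summing Sᵢαᵢ: 4.439 + 0.225 + 1.680 + 22.260 + 281.960 + 65.144 → A = 375.708 sabins.
Volume V = 22.9 × 16.2 × 3.2 = 1187.136 m³.
T = 0.161 V/A = 0.161·1187.136/375.708 = 0.51 s.

0.51 s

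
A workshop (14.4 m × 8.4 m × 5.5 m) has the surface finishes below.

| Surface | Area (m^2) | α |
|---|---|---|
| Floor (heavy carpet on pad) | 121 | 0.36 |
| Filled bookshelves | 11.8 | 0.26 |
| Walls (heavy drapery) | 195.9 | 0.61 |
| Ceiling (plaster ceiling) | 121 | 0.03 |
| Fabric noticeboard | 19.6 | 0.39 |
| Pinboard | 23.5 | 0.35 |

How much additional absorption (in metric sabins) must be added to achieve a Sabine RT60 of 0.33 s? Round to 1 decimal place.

A₁ = Σ Sᵢαᵢ = 121·0.36 + 11.8·0.26 + 195.9·0.61 + 121·0.03 + 19.6·0.39 + 23.5·0.35 = 185.626 sabins.
V = 665.28 m³. Required absorption A₂ = 0.161 × 665.28 / 0.33 = 324.576 sabins.
ΔA = A₂ − A₁ = 324.576 − 185.626 = 138.9 sabins.

138.9 sabins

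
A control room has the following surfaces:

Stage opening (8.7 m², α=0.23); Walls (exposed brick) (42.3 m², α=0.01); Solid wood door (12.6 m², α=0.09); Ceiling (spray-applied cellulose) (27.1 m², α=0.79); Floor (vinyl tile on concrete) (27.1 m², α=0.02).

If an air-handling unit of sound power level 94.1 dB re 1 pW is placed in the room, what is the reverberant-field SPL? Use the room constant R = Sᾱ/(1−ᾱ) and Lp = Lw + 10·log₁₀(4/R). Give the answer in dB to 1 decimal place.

Σ(Sᵢαᵢ) = 8.7·0.23 + 42.3·0.01 + 12.6·0.09 + 27.1·0.79 + 27.1·0.02 = 25.509; total area S = 117.8 m².
ᾱ = 0.2165, so room constant R = A/(1−ᾱ) = 32.558 m².
Lp = Lw + 10 log₁₀(4/R) = 94.1 -9.11 = 85.0 dB.

85.0 dB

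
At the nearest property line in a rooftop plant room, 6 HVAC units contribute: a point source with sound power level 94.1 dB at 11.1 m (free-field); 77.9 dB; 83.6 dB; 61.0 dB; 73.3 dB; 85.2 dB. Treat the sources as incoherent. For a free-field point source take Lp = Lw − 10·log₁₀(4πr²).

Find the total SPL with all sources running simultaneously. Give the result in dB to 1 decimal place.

88.1 dB

Source at 11.1 m: Lp = 94.1 − 10·log₁₀(4π·11.1²) = 94.1 − 10·log₁₀(1548.303) = 62.2 dB.
Converting to relative power and adding: 10^(62.2/10) + 10^(77.9/10) + 10^(83.6/10) + 10^(61.0/10) + 10^(73.3/10) + 10^(85.2/10) = 6.462e+08.
Back to dB: 10·log₁₀ Σ = 88.1 dB.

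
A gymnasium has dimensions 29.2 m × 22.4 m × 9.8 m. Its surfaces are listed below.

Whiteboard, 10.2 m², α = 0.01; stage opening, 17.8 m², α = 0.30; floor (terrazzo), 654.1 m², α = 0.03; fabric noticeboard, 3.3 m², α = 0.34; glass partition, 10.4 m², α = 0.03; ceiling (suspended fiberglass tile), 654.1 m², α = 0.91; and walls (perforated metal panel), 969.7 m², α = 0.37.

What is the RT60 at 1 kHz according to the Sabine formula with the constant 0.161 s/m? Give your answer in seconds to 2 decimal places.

Total absorption A = 10.2*0.01 + 17.8*0.30 + 654.1*0.03 + 3.3*0.34 + 10.4*0.03 + 654.1*0.91 + 969.7*0.37
  = 0.102 + 5.340 + 19.623 + 1.122 + 0.312 + 595.231 + 358.789 = 980.519 m² sabins.
Volume V = 29.2 × 22.4 × 9.8 = 6409.984 m³.
T = 0.161 V/A = 0.161·6409.984/980.519 = 1.05 s.

1.05 s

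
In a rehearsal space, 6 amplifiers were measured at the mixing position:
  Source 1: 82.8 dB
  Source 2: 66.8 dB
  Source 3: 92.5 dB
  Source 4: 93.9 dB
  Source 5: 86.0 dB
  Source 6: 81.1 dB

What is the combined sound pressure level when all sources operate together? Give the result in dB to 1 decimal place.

Sum in the linear (power) domain: Σ 10^(Lᵢ/10) = 10^(82.8/10) + 10^(66.8/10) + 10^(92.5/10) + 10^(93.9/10) + 10^(86.0/10) + 10^(81.1/10) = 4.955e+09.
Combined level = 10 log₁₀(4.955e+09) = 97.0 dB.

97.0 dB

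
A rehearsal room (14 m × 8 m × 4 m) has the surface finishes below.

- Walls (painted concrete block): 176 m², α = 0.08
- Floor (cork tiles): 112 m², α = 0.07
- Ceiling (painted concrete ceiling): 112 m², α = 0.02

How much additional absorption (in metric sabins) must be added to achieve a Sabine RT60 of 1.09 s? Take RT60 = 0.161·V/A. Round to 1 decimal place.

Total absorption A₁ = 176×0.08 + 112×0.07 + 112×0.02
  = 14.080 + 7.840 + 2.240 = 24.160 m² sabins.
Target A₂ = 0.161·448/1.09 = 66.172 sabins (V = 448 m³).
Shortfall: 66.172 − 24.160 = 42.0 sabins.

42.0 sabins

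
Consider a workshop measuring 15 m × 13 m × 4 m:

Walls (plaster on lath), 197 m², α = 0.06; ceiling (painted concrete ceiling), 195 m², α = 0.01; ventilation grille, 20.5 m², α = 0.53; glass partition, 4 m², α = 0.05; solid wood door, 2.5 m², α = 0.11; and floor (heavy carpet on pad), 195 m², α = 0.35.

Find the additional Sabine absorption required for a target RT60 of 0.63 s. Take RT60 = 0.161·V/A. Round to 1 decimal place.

106.0 sabins

Summing Sᵢαᵢ: 11.820 + 1.950 + 10.865 + 0.200 + 0.275 + 68.250 → A₁ = 93.360 sabins.
For T = 0.63 s, need A₂ = 0.161·V/T = 0.161·780/0.63 = 199.333 sabins.
ΔA = A₂ − A₁ = 199.333 − 93.360 = 106.0 sabins.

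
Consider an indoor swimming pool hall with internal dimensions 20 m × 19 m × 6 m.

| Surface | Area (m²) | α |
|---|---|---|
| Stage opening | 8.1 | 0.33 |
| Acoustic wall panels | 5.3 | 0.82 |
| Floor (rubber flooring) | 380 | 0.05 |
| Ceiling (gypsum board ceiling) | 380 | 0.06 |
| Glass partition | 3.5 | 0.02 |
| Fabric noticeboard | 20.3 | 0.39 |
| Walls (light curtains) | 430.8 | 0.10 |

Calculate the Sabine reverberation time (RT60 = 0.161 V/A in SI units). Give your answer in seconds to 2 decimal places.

3.67 s

Total absorption A = 8.1×0.33 + 5.3×0.82 + 380×0.05 + 380×0.06 + 3.5×0.02 + 20.3×0.39 + 430.8×0.10
  = 2.673 + 4.346 + 19.000 + 22.800 + 0.070 + 7.917 + 43.080 = 99.886 m² sabins.
V = 20·19·6 = 2280 m³.
RT60 = 0.161 · V / A = 0.161 × 2280 / 99.886 = 3.67 s.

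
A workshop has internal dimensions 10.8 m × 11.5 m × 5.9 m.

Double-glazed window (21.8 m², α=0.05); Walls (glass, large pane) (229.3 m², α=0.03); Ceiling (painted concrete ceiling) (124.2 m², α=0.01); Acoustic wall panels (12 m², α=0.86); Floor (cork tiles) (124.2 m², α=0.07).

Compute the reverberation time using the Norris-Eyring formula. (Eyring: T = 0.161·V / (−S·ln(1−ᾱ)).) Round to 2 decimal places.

4.06 seconds

Total surface area S = 21.8 + 229.3 + 124.2 + 12 + 124.2 = 511.5 m².
Σ(Sᵢαᵢ) = 21.8·0.05 + 229.3·0.03 + 124.2·0.01 + 12·0.86 + 124.2·0.07 = 28.225.
ᾱ = 28.225 / 511.5 = 0.0552.
Eyring denominator: −S ln(1−ᾱ) = 29.044.
V = 10.8 × 11.5 × 5.9 = 732.78 m³.
RT60 = 0.161 × 732.78 / 29.044 = 4.06 s.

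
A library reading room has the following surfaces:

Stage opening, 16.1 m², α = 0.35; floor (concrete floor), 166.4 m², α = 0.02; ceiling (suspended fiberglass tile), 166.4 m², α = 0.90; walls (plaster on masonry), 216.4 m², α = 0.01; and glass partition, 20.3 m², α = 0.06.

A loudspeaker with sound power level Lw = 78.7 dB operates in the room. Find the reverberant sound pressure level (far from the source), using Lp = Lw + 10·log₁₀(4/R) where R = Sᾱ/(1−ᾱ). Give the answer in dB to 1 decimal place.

Σ(Sᵢαᵢ) = 16.1×0.35 + 166.4×0.02 + 166.4×0.90 + 216.4×0.01 + 20.3×0.06 = 162.105; total area S = 585.6 m².
ᾱ = 162.105/585.6 = 0.2768; R = Sᾱ/(1−ᾱ) = 162.105/(1−0.2768) = 224.150 m².
Lp = Lw + 10 log₁₀(4/R) = 78.7 -17.48 = 61.2 dB.

61.2 dB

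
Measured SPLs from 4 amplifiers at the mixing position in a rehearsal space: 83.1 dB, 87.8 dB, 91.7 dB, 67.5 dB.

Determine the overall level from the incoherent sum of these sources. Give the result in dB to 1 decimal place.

Converting to relative power and adding: 10^(83.1/10) + 10^(87.8/10) + 10^(91.7/10) + 10^(67.5/10) = 2.291e+09.
L_total = 10·log₁₀(2.291e+09) = 93.6 dB.

93.6 dB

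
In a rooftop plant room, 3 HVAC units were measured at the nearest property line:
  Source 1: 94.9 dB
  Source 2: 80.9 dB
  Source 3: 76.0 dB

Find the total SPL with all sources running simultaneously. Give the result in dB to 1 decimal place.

Σ 10^(Lᵢ/10) = 3.253e+09.
L_total = 10·log₁₀(3.253e+09) = 95.1 dB.

95.1 dB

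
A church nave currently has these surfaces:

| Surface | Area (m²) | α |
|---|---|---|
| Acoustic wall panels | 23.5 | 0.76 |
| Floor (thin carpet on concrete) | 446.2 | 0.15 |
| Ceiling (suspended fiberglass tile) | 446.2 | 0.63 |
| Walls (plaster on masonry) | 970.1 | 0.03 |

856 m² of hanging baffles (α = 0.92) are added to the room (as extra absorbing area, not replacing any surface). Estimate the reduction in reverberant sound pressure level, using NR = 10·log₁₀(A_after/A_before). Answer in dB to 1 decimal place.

4.8 dB

Summing Sᵢαᵢ: 17.860 + 66.930 + 281.106 + 29.103 → A_before = 394.999 sabins.
Added absorption = 856 × 0.92 = 787.520 sabins.
New total A_after = 1182.519 sabins.
Reduction = 10 log₁₀(A_after/A_before) = 10 log₁₀(2.9937) = 4.8 dB.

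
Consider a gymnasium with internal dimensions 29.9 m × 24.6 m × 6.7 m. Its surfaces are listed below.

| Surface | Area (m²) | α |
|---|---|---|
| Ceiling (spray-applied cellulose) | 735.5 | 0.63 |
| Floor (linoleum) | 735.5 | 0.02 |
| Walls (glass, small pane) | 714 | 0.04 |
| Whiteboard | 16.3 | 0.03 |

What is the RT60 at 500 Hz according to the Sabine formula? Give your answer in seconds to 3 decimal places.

1.565 sec

Summing Sᵢαᵢ: 463.365 + 14.710 + 28.560 + 0.489 → A = 507.124 sabins.
Room volume: 4928.118 m³.
RT60 = 0.161 · V / A = 0.161 × 4928.118 / 507.124 = 1.565 s.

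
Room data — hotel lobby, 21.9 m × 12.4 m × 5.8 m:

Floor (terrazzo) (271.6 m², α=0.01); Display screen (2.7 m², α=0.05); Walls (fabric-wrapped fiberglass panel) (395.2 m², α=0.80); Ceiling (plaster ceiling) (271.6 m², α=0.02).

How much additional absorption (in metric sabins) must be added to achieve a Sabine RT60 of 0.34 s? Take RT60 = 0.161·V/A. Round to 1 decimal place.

Equivalent absorption area: A₁ = 271.6·0.01 + 2.7·0.05 + 395.2·0.80 + 271.6·0.02 = 324.443 m².
V = 1575.048 m³. Required absorption A₂ = 0.161 × 1575.048 / 0.34 = 745.832 sabins.
Additional absorption ΔA = 745.832 − 324.443 = 421.4 sabins.

421.4 sabins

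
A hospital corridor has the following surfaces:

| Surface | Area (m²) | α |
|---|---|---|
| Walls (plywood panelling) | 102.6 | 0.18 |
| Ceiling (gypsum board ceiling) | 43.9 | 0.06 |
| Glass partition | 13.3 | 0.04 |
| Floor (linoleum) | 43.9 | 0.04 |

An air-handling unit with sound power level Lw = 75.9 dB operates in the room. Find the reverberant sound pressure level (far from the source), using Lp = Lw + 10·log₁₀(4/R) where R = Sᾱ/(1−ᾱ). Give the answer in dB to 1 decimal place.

67.7 dB

A = 23.390 sabins; S = 203.7 m².
ᾱ = 0.1148, so room constant R = A/(1−ᾱ) = 26.423 m².
Lp = 75.9 + 10·log₁₀(4/26.423) = 75.9 + (-8.20) = 67.7 dB.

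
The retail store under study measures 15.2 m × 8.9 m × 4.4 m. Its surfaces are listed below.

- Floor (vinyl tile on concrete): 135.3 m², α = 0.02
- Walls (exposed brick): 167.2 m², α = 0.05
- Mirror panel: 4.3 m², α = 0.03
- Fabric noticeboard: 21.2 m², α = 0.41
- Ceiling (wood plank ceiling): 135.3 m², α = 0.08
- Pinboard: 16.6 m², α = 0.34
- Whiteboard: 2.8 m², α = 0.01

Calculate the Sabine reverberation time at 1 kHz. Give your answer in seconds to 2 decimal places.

Total absorption A = 135.3×0.02 + 167.2×0.05 + 4.3×0.03 + 21.2×0.41 + 135.3×0.08 + 16.6×0.34 + 2.8×0.01
  = 2.706 + 8.360 + 0.129 + 8.692 + 10.824 + 5.644 + 0.028 = 36.383 m² sabins.
Volume V = 15.2 × 8.9 × 4.4 = 595.232 m³.
RT60 = 0.161 · V / A = 0.161 × 595.232 / 36.383 = 2.63 s.

2.63 s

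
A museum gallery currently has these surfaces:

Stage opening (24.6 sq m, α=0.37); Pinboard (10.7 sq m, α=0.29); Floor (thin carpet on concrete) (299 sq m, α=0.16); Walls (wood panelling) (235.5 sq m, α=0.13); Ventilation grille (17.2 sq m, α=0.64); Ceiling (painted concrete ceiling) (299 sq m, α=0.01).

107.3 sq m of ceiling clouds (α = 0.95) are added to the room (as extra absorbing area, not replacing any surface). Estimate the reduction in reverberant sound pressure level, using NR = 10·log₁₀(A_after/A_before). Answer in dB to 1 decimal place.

Total absorption A_before = 24.6*0.37 + 10.7*0.29 + 299*0.16 + 235.5*0.13 + 17.2*0.64 + 299*0.01
  = 9.102 + 3.103 + 47.840 + 30.615 + 11.008 + 2.990 = 104.658 sq m sabins.
Treatment contributes 107.3·0.95 = 101.935 sabins.
New total A_after = 206.593 sabins.
Reduction = 10 log₁₀(A_after/A_before) = 10 log₁₀(1.9740) = 3.0 dB.

3.0 dB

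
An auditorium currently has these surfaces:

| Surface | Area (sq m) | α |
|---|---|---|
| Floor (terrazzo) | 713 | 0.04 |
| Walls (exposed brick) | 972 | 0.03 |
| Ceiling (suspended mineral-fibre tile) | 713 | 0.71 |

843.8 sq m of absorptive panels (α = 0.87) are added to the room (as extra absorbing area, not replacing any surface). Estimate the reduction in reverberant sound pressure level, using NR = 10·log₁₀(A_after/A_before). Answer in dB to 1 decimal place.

Equivalent absorption area: A_before = 713×0.04 + 972×0.03 + 713×0.71 = 563.910 sq m.
Treatment contributes 843.8·0.87 = 734.106 sabins.
New total A_after = 1298.016 sabins.
Reduction = 10 log₁₀(A_after/A_before) = 10 log₁₀(2.3018) = 3.6 dB.

3.6 dB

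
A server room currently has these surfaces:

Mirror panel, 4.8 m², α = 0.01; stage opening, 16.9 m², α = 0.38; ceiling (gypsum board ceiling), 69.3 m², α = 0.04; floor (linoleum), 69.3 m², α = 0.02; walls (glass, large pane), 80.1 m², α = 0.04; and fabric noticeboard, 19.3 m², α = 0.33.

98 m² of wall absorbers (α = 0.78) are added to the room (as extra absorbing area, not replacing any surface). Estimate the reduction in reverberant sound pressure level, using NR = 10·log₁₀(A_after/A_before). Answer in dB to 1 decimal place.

6.8 dB

Summing Sᵢαᵢ: 0.048 + 6.422 + 2.772 + 1.386 + 3.204 + 6.369 → A_before = 20.201 sabins.
Treatment contributes 98·0.78 = 76.440 sabins.
New total A_after = 96.641 sabins.
Reduction = 10 log₁₀(A_after/A_before) = 10 log₁₀(4.7840) = 6.8 dB.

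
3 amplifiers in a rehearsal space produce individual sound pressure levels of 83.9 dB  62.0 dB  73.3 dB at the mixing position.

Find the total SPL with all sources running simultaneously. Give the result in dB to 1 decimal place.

84.3 dB

Σ 10^(Lᵢ/10) = 2.684e+08.
Back to dB: 10·log₁₀ Σ = 84.3 dB.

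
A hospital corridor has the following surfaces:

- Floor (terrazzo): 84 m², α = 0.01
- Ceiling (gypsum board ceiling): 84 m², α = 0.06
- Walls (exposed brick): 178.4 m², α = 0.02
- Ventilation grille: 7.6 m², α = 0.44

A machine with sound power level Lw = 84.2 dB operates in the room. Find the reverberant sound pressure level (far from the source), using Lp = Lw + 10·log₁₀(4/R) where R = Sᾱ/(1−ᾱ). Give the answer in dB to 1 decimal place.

Σ(Sᵢαᵢ) = 84·0.01 + 84·0.06 + 178.4·0.02 + 7.6·0.44 = 12.792; total area S = 354.0 m².
ᾱ = 0.0361, so room constant R = A/(1−ᾱ) = 13.271 m².
Lp = Lw + 10 log₁₀(4/R) = 84.2 -5.21 = 79.0 dB.

79.0 dB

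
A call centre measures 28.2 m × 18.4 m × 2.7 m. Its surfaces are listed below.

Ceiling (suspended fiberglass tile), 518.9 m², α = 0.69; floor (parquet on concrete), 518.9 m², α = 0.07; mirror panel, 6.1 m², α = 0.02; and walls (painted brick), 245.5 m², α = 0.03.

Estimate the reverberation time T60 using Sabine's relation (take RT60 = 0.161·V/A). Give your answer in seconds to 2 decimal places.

Equivalent absorption area: A = 518.9·0.69 + 518.9·0.07 + 6.1·0.02 + 245.5·0.03 = 401.851 m².
Room volume: 1400.976 m³.
Sabine: RT60 = 0.161 × 1400.976 / 401.851 = 0.56 s.

0.56 seconds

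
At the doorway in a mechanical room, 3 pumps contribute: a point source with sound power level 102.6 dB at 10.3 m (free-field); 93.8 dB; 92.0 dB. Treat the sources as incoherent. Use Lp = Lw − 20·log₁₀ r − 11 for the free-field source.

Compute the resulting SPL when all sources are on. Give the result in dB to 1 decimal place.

Source at 10.3 m: Lp = 102.6 − 20·log₁₀(10.3) − 11 = 71.3 dB.
Converting to relative power and adding: 10^(71.3/10) + 10^(93.8/10) + 10^(92.0/10) = 3.997e+09.
Back to dB: 10·log₁₀ Σ = 96.0 dB.

96.0 dB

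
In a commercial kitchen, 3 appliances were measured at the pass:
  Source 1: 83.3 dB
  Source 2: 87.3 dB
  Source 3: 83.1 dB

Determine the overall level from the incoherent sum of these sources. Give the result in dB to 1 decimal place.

Σ 10^(Lᵢ/10) = 9.55e+08.
Back to dB: 10·log₁₀ Σ = 89.8 dB.

89.8 dB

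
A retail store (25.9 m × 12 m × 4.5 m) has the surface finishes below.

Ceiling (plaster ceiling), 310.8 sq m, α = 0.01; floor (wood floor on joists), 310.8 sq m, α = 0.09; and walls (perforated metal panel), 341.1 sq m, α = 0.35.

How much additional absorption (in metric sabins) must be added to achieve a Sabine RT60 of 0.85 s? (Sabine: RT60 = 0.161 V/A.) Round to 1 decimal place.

114.4 sabins

Equivalent absorption area: A₁ = 310.8·0.01 + 310.8·0.09 + 341.1·0.35 = 150.465 sq m.
Target A₂ = 0.161·1398.6/0.85 = 264.911 sabins (V = 1398.6 m³).
Additional absorption ΔA = 264.911 − 150.465 = 114.4 sabins.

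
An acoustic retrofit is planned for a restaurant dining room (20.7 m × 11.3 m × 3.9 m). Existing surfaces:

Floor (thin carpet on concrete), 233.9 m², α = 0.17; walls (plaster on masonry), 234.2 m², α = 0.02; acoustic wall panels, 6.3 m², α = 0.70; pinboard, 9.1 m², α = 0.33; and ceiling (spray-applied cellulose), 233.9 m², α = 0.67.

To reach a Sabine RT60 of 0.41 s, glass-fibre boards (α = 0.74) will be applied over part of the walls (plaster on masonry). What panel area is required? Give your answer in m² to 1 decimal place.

Total absorption A₁ = 233.9·0.17 + 234.2·0.02 + 6.3·0.70 + 9.1·0.33 + 233.9·0.67
  = 39.763 + 4.684 + 4.410 + 3.003 + 156.713 = 208.573 m² sabins.
Required A₂ = 0.161·912.249/0.41 = 358.225 sabins.
Absorption to add: 358.225 − 208.573 = 149.652 sabins.
Net gain per m²: Δα = 0.74 − 0.02 = 0.72.
Area = ΔA/Δα = 149.652/0.72 = 207.8 m².

207.8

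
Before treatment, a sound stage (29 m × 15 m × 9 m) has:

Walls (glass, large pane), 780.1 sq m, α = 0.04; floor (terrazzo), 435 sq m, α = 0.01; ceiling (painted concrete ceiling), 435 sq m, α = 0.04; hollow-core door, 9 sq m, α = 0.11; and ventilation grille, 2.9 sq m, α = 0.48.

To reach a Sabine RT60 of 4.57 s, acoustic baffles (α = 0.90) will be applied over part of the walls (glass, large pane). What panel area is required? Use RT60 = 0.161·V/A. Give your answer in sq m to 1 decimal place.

Summing Sᵢαᵢ: 31.204 + 4.350 + 17.400 + 0.990 + 1.392 → A₁ = 55.336 sabins.
Required A₂ = 0.161·3915/4.57 = 137.925 sabins.
Absorption to add: 137.925 − 55.336 = 82.589 sabins.
Each sq m of panel replacing the walls (glass, large pane) adds (0.90 − 0.04) = 0.86 sabins.
Panel area = 82.589 / 0.86 = 96.0 sq m.

96.0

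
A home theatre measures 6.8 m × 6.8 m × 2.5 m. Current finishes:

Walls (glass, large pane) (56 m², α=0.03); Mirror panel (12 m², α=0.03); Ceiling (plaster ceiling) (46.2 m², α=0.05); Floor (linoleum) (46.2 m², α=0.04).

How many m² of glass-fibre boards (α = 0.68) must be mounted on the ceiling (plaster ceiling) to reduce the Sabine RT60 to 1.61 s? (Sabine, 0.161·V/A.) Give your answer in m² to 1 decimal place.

8.5

Summing Sᵢαᵢ: 1.680 + 0.360 + 2.310 + 1.848 → A₁ = 6.198 sabins.
V = 115.6 m³. Target absorption A₂ = 0.161 × 115.6 / 1.61 = 11.560 sabins.
ΔA needed = 11.560 − 6.198 = 5.362 sabins.
Net gain per m²: Δα = 0.68 − 0.05 = 0.63.
Panel area = 5.362 / 0.63 = 8.5 m².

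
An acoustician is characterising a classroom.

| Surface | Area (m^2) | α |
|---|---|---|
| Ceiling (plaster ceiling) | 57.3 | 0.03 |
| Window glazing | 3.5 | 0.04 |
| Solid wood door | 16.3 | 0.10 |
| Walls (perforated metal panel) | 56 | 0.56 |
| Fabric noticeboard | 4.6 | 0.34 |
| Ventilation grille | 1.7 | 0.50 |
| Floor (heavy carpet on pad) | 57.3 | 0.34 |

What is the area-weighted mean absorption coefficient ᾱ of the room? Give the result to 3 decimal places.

Total surface area S = 196.7 m^2.
Σ(Sᵢαᵢ) = 57.3·0.03 + 3.5·0.04 + 16.3·0.10 + 56·0.56 + 4.6·0.34 + 1.7·0.50 + 57.3·0.34 = 56.745.
ᾱ = A/S = 0.288.

0.288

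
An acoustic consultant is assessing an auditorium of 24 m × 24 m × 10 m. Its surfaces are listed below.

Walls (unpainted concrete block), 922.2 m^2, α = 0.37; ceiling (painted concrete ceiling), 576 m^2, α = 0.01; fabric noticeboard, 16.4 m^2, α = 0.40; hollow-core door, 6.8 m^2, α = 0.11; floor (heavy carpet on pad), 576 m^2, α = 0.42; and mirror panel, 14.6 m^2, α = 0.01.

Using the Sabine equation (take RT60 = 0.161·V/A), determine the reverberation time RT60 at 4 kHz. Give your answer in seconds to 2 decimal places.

1.56 s

Total absorption A = 922.2·0.37 + 576·0.01 + 16.4·0.40 + 6.8·0.11 + 576·0.42 + 14.6·0.01
  = 341.214 + 5.760 + 6.560 + 0.748 + 241.920 + 0.146 = 596.348 m^2 sabins.
V = 24·24·10 = 5760 m³.
RT60 = 0.161 · V / A = 0.161 × 5760 / 596.348 = 1.56 s.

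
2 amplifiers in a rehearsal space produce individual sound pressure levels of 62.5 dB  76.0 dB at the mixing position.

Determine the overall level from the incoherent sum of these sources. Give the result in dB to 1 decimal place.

76.2 dB

Converting to relative power and adding: 10^(62.5/10) + 10^(76.0/10) = 4.159e+07.
L_total = 10·log₁₀(4.159e+07) = 76.2 dB.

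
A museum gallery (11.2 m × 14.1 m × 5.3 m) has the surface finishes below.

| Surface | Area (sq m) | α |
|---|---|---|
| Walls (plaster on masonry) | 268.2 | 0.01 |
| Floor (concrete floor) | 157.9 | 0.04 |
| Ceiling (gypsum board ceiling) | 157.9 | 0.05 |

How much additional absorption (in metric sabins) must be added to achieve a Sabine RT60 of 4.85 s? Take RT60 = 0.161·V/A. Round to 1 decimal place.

A₁ = Σ Sᵢαᵢ = 268.2·0.01 + 157.9·0.04 + 157.9·0.05 = 16.893 sabins.
Target A₂ = 0.161·836.976/4.85 = 27.784 sabins (V = 836.976 m³).
Additional absorption ΔA = 27.784 − 16.893 = 10.9 sabins.

10.9 sabins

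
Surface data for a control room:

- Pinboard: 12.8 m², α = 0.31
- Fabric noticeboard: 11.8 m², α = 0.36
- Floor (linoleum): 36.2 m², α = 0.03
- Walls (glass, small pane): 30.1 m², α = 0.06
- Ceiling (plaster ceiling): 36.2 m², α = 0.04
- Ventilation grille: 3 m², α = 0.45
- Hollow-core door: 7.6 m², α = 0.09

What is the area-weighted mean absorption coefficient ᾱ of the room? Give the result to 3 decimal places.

0.106

Total surface area S = 137.7 m².
A = 12.8*0.31 + 11.8*0.36 + 36.2*0.03 + 30.1*0.06 + 36.2*0.04 + 3*0.45 + 7.6*0.09 = 14.590 sabins.
ᾱ = A/S = 0.106.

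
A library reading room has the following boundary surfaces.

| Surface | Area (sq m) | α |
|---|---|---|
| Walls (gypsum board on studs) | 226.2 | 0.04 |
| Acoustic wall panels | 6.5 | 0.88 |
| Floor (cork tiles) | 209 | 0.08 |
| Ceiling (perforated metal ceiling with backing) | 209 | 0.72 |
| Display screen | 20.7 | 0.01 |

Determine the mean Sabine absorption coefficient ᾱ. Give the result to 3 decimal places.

S = Σ Sᵢ = 226.2 + 6.5 + 209 + 209 + 20.7 = 671.4 sq m.
Weighted sum Σ Sα = 182.175.
ᾱ = A/S = 0.271.

0.271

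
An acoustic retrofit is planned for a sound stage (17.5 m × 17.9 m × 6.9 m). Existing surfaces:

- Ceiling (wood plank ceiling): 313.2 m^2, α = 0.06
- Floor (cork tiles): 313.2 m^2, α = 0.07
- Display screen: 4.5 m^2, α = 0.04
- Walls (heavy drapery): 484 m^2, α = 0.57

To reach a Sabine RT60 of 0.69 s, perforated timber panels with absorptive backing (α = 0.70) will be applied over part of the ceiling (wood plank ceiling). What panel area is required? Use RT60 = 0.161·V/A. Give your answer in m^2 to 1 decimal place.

293.1

A₁ = Σ Sᵢαᵢ = 313.2·0.06 + 313.2·0.07 + 4.5·0.04 + 484·0.57 = 316.776 sabins.
V = 2161.425 m³. Target absorption A₂ = 0.161 × 2161.425 / 0.69 = 504.333 sabins.
Absorption to add: 504.333 − 316.776 = 187.557 sabins.
Each m^2 of panel replacing the ceiling (wood plank ceiling) adds (0.70 − 0.06) = 0.64 sabins.
Panel area = 187.557 / 0.64 = 293.1 m^2.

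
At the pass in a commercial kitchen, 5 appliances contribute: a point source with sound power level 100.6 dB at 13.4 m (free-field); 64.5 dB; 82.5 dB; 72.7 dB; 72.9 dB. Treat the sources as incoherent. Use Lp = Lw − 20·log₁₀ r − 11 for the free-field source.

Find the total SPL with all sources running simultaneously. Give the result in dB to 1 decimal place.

83.5 dB

Source at 13.4 m: Lp = 100.6 − 20·log₁₀(13.4) − 11 = 67.1 dB.
Sum in the linear (power) domain: Σ 10^(Lᵢ/10) = 10^(67.1/10) + 10^(64.5/10) + 10^(82.5/10) + 10^(72.7/10) + 10^(72.9/10) = 2.239e+08.
Combined level = 10 log₁₀(2.239e+08) = 83.5 dB.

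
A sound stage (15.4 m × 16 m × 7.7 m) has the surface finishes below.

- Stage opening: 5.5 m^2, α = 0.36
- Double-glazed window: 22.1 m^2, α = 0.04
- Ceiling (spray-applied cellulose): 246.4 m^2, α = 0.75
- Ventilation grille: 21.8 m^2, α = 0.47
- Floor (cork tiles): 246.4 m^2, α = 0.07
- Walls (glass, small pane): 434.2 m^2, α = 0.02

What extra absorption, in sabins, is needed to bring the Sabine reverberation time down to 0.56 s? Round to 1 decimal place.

Summing Sᵢαᵢ: 1.980 + 0.884 + 184.800 + 10.246 + 17.248 + 8.684 → A₁ = 223.842 sabins.
V = 1897.28 m³. Required absorption A₂ = 0.161 × 1897.28 / 0.56 = 545.468 sabins.
Shortfall: 545.468 − 223.842 = 321.6 sabins.

321.6 sabins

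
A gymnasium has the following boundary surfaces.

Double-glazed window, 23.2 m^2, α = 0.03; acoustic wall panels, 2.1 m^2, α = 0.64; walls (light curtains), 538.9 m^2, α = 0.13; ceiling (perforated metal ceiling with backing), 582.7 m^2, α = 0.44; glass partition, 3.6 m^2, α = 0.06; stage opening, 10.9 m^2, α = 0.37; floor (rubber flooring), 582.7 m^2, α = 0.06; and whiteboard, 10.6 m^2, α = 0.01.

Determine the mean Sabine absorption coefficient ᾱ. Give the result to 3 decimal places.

S = Σ Sᵢ = 23.2 + 2.1 + 538.9 + 582.7 + 3.6 + 10.9 + 582.7 + 10.6 = 1754.7 m^2.
Weighted sum Σ Sα = 367.802.
ᾱ = 367.802 / 1754.7 = 0.210.

0.210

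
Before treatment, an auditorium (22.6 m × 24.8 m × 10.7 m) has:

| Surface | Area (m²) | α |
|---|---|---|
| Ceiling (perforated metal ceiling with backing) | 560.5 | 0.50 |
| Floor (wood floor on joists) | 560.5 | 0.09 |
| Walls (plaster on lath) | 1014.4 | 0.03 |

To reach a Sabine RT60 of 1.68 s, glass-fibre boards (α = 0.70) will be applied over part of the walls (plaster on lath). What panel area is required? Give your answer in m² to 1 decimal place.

A₁ = Σ Sᵢαᵢ = 560.5·0.50 + 560.5·0.09 + 1014.4·0.03 = 361.127 sabins.
Required A₂ = 0.161·5997.136/1.68 = 574.726 sabins.
ΔA needed = 574.726 − 361.127 = 213.599 sabins.
Each m² of panel replacing the walls (plaster on lath) adds (0.70 − 0.03) = 0.67 sabins.
Area = ΔA/Δα = 213.599/0.67 = 318.8 m².

318.8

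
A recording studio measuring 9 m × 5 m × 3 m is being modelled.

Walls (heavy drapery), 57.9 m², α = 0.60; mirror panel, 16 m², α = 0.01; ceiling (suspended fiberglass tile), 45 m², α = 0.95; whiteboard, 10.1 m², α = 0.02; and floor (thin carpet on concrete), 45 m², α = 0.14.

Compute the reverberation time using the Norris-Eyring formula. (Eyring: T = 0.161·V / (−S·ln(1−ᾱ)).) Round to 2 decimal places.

S = Σ Sᵢ = 174.0 m².
Absorption A = 57.9·0.60 + 16·0.01 + 45·0.95 + 10.1·0.02 + 45·0.14 = 84.152 sabins.
ᾱ = 84.152 / 174.0 = 0.4836.
Eyring denominator: −S ln(1−ᾱ) = 114.992.
V = 9 × 5 × 3 = 135 m³.
RT60 = 0.161 × 135 / 114.992 = 0.19 s.

0.19 sec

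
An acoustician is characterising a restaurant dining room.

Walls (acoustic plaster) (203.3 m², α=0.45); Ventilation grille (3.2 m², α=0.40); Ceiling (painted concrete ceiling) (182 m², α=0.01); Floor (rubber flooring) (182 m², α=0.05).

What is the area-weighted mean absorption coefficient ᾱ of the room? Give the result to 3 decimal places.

0.182

S = Σ Sᵢ = 203.3 + 3.2 + 182 + 182 = 570.5 m².
A = 203.3×0.45 + 3.2×0.40 + 182×0.01 + 182×0.05 = 103.685 sabins.
ᾱ = A/S = 0.182.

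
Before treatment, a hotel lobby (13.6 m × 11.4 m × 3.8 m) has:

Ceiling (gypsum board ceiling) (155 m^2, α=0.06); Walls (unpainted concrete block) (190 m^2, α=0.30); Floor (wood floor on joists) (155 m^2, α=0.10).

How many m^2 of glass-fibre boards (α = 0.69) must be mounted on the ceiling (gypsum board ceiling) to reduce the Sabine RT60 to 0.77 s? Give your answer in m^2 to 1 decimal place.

Total absorption A₁ = 155·0.06 + 190·0.30 + 155·0.10
  = 9.300 + 57.000 + 15.500 = 81.800 m^2 sabins.
Required A₂ = 0.161·589.152/0.77 = 123.186 sabins.
ΔA needed = 123.186 − 81.800 = 41.386 sabins.
Net gain per m^2: Δα = 0.69 − 0.06 = 0.63.
Panel area = 41.386 / 0.63 = 65.7 m^2.

65.7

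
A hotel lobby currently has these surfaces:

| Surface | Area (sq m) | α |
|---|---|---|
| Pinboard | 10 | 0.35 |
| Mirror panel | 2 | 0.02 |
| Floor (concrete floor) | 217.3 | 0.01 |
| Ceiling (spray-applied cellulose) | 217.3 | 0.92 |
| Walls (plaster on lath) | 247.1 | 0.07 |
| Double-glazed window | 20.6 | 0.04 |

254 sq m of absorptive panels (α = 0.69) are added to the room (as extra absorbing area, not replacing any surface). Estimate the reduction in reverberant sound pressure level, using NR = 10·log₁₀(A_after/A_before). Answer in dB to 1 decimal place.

A_before = Σ Sᵢαᵢ = 10*0.35 + 2*0.02 + 217.3*0.01 + 217.3*0.92 + 247.1*0.07 + 20.6*0.04 = 223.750 sabins.
Added absorption = 254 × 0.69 = 175.260 sabins.
New total A_after = 399.010 sabins.
NR = 10·log₁₀(399.010/223.750) = 2.5 dB.

2.5 dB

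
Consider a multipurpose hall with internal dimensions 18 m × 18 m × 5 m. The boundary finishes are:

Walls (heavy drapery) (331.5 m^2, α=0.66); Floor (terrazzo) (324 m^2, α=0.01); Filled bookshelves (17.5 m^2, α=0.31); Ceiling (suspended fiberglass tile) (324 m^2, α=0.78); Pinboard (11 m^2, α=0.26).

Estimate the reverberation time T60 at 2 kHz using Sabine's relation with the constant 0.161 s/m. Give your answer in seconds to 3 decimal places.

0.540 s

Summing Sᵢαᵢ: 218.790 + 3.240 + 5.425 + 252.720 + 2.860 → A = 483.035 sabins.
V = 18·18·5 = 1620 m³.
T = 0.161 V/A = 0.161·1620/483.035 = 0.540 s.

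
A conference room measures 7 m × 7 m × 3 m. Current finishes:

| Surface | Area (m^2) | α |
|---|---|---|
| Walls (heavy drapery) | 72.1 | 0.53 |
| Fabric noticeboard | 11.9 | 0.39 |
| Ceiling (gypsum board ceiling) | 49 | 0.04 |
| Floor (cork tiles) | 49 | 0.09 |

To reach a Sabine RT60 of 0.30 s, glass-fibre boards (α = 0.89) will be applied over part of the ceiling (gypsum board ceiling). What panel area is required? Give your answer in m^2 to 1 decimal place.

34.9

Total absorption A₁ = 72.1×0.53 + 11.9×0.39 + 49×0.04 + 49×0.09
  = 38.213 + 4.641 + 1.960 + 4.410 = 49.224 m^2 sabins.
Required A₂ = 0.161·147/0.30 = 78.890 sabins.
Absorption to add: 78.890 − 49.224 = 29.666 sabins.
Each m^2 of panel replacing the ceiling (gypsum board ceiling) adds (0.89 − 0.04) = 0.85 sabins.
Panel area = 29.666 / 0.85 = 34.9 m^2.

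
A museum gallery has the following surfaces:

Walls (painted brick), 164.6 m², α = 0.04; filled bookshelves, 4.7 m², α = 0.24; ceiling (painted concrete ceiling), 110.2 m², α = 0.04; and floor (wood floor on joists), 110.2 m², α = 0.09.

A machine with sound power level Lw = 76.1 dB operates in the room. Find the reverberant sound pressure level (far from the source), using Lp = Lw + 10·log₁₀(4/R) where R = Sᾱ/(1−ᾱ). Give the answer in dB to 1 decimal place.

68.4 dB

A = 22.038 sabins; S = 389.7 m².
ᾱ = 0.0566, so room constant R = A/(1−ᾱ) = 23.360 m².
Lp = Lw + 10 log₁₀(4/R) = 76.1 -7.66 = 68.4 dB.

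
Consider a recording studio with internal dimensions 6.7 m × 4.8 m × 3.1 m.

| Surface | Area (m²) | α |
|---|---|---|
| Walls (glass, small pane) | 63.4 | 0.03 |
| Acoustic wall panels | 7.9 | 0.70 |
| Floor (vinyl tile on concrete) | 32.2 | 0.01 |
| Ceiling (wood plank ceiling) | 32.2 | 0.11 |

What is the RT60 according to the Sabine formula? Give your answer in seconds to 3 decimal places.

1.421 s

Equivalent absorption area: A = 63.4*0.03 + 7.9*0.70 + 32.2*0.01 + 32.2*0.11 = 11.296 m².
V = 6.7·4.8·3.1 = 99.696 m³.
Sabine: RT60 = 0.161 × 99.696 / 11.296 = 1.421 s.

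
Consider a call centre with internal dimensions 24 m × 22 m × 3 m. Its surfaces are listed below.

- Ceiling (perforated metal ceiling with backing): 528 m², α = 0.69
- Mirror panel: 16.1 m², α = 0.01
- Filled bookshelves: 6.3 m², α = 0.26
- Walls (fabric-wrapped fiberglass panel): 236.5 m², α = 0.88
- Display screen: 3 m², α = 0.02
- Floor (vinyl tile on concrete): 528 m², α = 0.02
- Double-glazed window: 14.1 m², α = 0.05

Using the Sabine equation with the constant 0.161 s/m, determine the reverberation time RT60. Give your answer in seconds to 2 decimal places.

A = Σ Sᵢαᵢ = 528·0.69 + 16.1·0.01 + 6.3·0.26 + 236.5·0.88 + 3·0.02 + 528·0.02 + 14.1·0.05 = 585.564 sabins.
Volume V = 24 × 22 × 3 = 1584 m³.
Sabine: RT60 = 0.161 × 1584 / 585.564 = 0.44 s.

0.44 sec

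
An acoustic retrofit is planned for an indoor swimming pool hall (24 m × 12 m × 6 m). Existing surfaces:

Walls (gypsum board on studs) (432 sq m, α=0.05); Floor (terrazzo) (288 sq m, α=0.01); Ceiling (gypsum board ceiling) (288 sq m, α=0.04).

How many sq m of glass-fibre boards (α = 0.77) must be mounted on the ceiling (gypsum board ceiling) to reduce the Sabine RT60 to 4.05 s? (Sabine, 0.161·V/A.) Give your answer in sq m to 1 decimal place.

44.8

Equivalent absorption area: A₁ = 432*0.05 + 288*0.01 + 288*0.04 = 36.000 sq m.
Required A₂ = 0.161·1728/4.05 = 68.693 sabins.
Absorption to add: 68.693 − 36.000 = 32.693 sabins.
Net gain per sq m: Δα = 0.77 − 0.04 = 0.73.
Panel area = 32.693 / 0.73 = 44.8 sq m.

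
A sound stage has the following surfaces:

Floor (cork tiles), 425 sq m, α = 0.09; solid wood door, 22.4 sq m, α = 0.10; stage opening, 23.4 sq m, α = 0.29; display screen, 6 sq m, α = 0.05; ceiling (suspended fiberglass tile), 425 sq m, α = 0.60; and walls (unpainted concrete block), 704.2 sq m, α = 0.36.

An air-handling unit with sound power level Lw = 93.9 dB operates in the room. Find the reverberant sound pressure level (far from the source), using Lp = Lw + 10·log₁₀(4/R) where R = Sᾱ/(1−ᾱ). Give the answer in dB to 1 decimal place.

Σ(Sᵢαᵢ) = 425·0.09 + 22.4·0.10 + 23.4·0.29 + 6·0.05 + 425·0.60 + 704.2·0.36 = 556.088; total area S = 1606.0 sq m.
ᾱ = 0.3463, so room constant R = A/(1−ᾱ) = 850.678 sq m.
Lp = 93.9 + 10·log₁₀(4/850.678) = 93.9 + (-23.28) = 70.6 dB.

70.6 dB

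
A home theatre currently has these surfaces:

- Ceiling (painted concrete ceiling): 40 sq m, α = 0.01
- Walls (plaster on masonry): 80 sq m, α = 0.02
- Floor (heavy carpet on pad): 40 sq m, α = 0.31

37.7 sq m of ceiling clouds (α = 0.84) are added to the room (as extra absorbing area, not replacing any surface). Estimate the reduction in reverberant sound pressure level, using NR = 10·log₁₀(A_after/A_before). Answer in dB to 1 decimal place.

5.1 dB

A_before = Σ Sᵢαᵢ = 40*0.01 + 80*0.02 + 40*0.31 = 14.400 sabins.
Treatment contributes 37.7·0.84 = 31.668 sabins.
New total A_after = 46.068 sabins.
NR = 10·log₁₀(46.068/14.400) = 5.1 dB.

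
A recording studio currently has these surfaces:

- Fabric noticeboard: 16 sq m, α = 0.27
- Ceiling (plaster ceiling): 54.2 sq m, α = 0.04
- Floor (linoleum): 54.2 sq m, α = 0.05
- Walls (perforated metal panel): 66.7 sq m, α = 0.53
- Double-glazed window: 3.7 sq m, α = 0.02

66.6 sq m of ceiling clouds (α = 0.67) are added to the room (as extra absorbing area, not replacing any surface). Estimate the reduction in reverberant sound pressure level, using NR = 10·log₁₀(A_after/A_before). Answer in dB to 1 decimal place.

3.0 dB

Total absorption A_before = 16×0.27 + 54.2×0.04 + 54.2×0.05 + 66.7×0.53 + 3.7×0.02
  = 4.320 + 2.168 + 2.710 + 35.351 + 0.074 = 44.623 sq m sabins.
Treatment contributes 66.6·0.67 = 44.622 sabins.
New total A_after = 89.245 sabins.
Reduction = 10 log₁₀(A_after/A_before) = 10 log₁₀(2.0000) = 3.0 dB.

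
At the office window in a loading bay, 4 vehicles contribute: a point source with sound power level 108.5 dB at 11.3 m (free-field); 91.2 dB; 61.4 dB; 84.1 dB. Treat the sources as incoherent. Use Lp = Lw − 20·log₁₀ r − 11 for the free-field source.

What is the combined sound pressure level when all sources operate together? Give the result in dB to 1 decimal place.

92.1 dB

Source at 11.3 m: Lp = 108.5 − 20·log₁₀(11.3) − 11 = 76.4 dB.
Converting to relative power and adding: 10^(76.4/10) + 10^(91.2/10) + 10^(61.4/10) + 10^(84.1/10) = 1.62e+09.
Back to dB: 10·log₁₀ Σ = 92.1 dB.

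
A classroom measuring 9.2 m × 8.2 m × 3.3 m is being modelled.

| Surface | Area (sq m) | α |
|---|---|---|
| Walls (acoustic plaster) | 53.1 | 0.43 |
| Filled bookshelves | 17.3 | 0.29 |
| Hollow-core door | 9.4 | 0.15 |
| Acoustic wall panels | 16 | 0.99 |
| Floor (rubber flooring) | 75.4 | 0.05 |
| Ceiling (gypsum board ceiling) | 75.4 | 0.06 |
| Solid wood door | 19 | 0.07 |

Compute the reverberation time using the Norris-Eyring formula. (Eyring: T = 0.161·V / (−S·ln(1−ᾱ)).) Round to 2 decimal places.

Total surface area S = 53.1 + 17.3 + 9.4 + 16 + 75.4 + 75.4 + 19 = 265.6 sq m.
Absorption A = 53.1×0.43 + 17.3×0.29 + 9.4×0.15 + 16×0.99 + 75.4×0.05 + 75.4×0.06 + 19×0.07 = 54.724 sabins.
Mean coefficient ᾱ = A/S = 0.2060.
Eyring denominator: −S ln(1−ᾱ) = 61.266.
V = 9.2 × 8.2 × 3.3 = 248.952 m³.
RT60 = 0.161 × 248.952 / 61.266 = 0.65 s.

0.65 s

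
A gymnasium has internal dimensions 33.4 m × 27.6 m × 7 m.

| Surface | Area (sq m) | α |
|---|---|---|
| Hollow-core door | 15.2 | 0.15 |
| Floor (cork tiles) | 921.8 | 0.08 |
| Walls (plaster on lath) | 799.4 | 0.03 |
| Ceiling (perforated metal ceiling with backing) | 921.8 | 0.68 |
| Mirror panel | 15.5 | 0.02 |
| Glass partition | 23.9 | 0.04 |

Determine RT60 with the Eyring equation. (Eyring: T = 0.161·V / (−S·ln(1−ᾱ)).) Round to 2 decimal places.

S = Σ Sᵢ = 2697.6 sq m.
Σ(Sᵢαᵢ) = 15.2×0.15 + 921.8×0.08 + 799.4×0.03 + 921.8×0.68 + 15.5×0.02 + 23.9×0.04 = 728.096.
ᾱ = 728.096 / 2697.6 = 0.2699.
Eyring denominator: −S ln(1−ᾱ) = 848.594.
V = 33.4 × 27.6 × 7 = 6452.88 m³.
T = 0.161·V/[−S·ln(1−ᾱ)] = 0.161·6452.88/848.594 = 1.22 s.

1.22 sec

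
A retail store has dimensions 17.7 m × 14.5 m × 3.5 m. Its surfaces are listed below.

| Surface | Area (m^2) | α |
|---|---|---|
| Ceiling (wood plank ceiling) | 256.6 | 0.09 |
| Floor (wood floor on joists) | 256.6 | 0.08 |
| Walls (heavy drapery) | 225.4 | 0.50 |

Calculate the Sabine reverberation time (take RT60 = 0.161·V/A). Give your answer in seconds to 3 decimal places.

Equivalent absorption area: A = 256.6*0.09 + 256.6*0.08 + 225.4*0.50 = 156.322 m^2.
V = 17.7·14.5·3.5 = 898.275 m³.
RT60 = 0.161 · V / A = 0.161 × 898.275 / 156.322 = 0.925 s.

0.925 s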